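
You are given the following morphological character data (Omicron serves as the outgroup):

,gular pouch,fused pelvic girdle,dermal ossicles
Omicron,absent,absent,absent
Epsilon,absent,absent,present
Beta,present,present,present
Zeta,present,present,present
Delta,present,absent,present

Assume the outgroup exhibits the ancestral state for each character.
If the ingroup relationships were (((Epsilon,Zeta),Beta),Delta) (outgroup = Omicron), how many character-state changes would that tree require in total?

Map each character onto (((Epsilon,Zeta),Beta),Delta) (rooted by Omicron) and count the minimum state changes it requires (Fitch parsimony):
gular pouch: 2; fused pelvic girdle: 2; dermal ossicles: 1.
Total tree length = 5.

5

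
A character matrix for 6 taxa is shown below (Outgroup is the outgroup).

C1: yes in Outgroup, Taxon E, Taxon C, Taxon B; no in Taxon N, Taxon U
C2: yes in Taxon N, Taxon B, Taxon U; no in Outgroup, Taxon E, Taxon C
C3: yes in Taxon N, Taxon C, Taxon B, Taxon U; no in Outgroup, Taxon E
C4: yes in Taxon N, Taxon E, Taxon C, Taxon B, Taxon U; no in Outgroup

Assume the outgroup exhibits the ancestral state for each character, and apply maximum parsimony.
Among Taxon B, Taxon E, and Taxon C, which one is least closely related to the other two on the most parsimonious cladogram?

Character polarity is set by the outgroup: the derived state is whichever differs from the outgroup's state, so for C1 the derived state is 'no', and for the remaining characters it is 'yes'.
Only Taxon N and Taxon U show the derived state 'no' for C1, supporting them as a clade.
Only Taxon B, Taxon N, and Taxon U show the derived state 'yes' for C2, supporting them as a clade.
C3 (derived state 'yes') is shared by Taxon B, Taxon C, Taxon N, and Taxon U — a synapomorphy uniting that clade.
All ingroup taxa share the derived state 'yes' for C4; it defines the ingroup but does not resolve relationships within it.
Most parsimonious ingroup topology: (Taxon E,((Taxon B,(Taxon N,Taxon U)),Taxon C)).
Taxon C and Taxon B share a more recent common ancestor with each other than either does with Taxon E, so Taxon E is the least closely related of the three.

Taxon E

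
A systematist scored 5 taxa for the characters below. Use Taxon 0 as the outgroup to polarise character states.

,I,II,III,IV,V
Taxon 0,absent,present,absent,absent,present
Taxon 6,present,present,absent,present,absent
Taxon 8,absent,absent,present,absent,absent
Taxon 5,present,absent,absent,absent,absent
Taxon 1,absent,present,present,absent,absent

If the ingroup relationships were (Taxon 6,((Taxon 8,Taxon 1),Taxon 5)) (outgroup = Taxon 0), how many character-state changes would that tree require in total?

7

Map each character onto (Taxon 6,((Taxon 8,Taxon 1),Taxon 5)) (rooted by Taxon 0) and count the minimum state changes it requires (Fitch parsimony):
I: 2; II: 2; III: 1; IV: 1; V: 1.
Total tree length = 7.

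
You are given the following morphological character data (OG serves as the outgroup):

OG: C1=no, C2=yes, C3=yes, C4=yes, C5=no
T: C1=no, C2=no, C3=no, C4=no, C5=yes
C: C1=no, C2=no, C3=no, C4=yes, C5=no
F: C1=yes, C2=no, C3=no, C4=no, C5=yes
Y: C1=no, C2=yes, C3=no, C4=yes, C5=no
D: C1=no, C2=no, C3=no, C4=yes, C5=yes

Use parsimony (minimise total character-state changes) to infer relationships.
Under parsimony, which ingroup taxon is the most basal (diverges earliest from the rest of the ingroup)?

Character polarity is set by the outgroup: the derived state is whichever differs from the outgroup's state, so for C2, C3, C4 the derived state is 'no', and for the remaining characters it is 'yes'.
C1: derived state 'yes' in F only — an autapomorphy, so it tells us nothing about relationships among taxa.
C2: derived state 'no' in C, D, F, and T only — synapomorphy for {C, D, F, T}.
All ingroup taxa share the derived state 'no' for C3; it defines the ingroup but does not resolve relationships within it.
C4: derived state 'no' in F and T only — synapomorphy for {F, T}.
C5 (derived state 'yes') is shared by D, F, and T — a synapomorphy uniting that clade.
Most parsimonious ingroup topology: ((((T,F),D),C),Y).
Y is sister to the clade containing all other ingroup taxa, so it is the earliest-diverging (most basal) ingroup lineage.

Y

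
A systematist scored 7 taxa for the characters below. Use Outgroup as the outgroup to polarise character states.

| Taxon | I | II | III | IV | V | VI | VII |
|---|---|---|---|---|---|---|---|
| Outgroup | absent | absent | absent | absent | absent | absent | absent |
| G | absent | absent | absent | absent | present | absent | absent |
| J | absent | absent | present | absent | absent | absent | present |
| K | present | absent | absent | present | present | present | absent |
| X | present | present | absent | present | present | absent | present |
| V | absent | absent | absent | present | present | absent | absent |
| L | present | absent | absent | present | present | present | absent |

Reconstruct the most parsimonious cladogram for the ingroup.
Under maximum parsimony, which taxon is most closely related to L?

The outgroup has state 'absent' for every character, so 'present' is the derived state throughout.
Only K, L, and X show the derived state 'present' for I, supporting them as a clade.
II (derived state 'present') is unique to X (autapomorphy; uninformative for grouping).
III: derived state 'present' in J only — an autapomorphy, so it tells us nothing about relationships among taxa.
Only K, L, V, and X show the derived state 'present' for IV, supporting them as a clade.
V: derived state 'present' in G, K, L, V, and X only — synapomorphy for {G, K, L, V, X}.
Only K and L show the derived state 'present' for VI, supporting them as a clade.
VII (state 'present') occurs in J and X but conflicts with the nesting implied by the other characters — most parsimoniously interpreted as homoplasy.
Most parsimonious ingroup topology: ((G,(((K,L),X),V)),J).
L and K form a cherry on this tree, so they are sister taxa.

K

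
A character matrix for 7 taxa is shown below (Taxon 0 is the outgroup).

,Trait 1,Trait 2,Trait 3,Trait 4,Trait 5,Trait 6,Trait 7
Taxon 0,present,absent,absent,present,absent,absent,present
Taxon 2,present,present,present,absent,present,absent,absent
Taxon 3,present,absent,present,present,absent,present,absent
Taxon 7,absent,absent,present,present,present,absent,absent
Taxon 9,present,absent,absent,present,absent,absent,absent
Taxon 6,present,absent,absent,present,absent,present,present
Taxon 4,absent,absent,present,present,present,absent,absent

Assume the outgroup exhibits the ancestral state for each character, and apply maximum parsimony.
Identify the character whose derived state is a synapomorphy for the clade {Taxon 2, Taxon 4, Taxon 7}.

Trait 5

Character polarity is set by the outgroup: the derived state is whichever differs from the outgroup's state, so for Trait 1, Trait 4, Trait 7 the derived state is 'absent', and for the remaining characters it is 'present'.
Trait 1: derived state 'absent' in Taxon 4 and Taxon 7 only — synapomorphy for {Taxon 4, Taxon 7}.
Trait 2 (derived state 'present') is unique to Taxon 2 (autapomorphy; uninformative for grouping).
Trait 3 (derived state 'present') is shared by Taxon 2, Taxon 3, Taxon 4, and Taxon 7 — a synapomorphy uniting that clade.
Trait 4 (derived state 'absent') is unique to Taxon 2 (autapomorphy; uninformative for grouping).
Trait 5 (derived state 'present') is shared by Taxon 2, Taxon 4, and Taxon 7 — a synapomorphy uniting that clade.
Trait 6 groups Taxon 3 and Taxon 6, which is incompatible with the clades supported by the remaining characters; treating it as convergent (homoplasy) costs fewer steps than any alternative tree.
Only Taxon 2, Taxon 3, Taxon 4, Taxon 7, and Taxon 9 show the derived state 'absent' for Trait 7, supporting them as a clade.
Most parsimonious ingroup topology: ((((Taxon 2,(Taxon 7,Taxon 4)),Taxon 3),Taxon 9),Taxon 6).
The clade {Taxon 2, Taxon 4, Taxon 7} is supported by Trait 5: its derived state 'present' occurs in exactly those taxa and in no other taxon (including the outgroup).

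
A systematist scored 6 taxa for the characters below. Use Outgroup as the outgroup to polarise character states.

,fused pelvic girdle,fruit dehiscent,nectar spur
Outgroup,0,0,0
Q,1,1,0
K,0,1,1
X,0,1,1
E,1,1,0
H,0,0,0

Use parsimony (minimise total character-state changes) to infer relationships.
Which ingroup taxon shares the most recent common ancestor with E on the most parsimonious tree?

The outgroup has state '0' for every character, so '1' is the derived state throughout.
Only E and Q show the derived state '1' for fused pelvic girdle, supporting them as a clade.
fruit dehiscent: derived state '1' in E, K, Q, and X only — synapomorphy for {E, K, Q, X}.
Only K and X show the derived state '1' for nectar spur, supporting them as a clade.
Most parsimonious ingroup topology: (((Q,E),(K,X)),H).
E and Q form a cherry on this tree, so they are sister taxa.

Q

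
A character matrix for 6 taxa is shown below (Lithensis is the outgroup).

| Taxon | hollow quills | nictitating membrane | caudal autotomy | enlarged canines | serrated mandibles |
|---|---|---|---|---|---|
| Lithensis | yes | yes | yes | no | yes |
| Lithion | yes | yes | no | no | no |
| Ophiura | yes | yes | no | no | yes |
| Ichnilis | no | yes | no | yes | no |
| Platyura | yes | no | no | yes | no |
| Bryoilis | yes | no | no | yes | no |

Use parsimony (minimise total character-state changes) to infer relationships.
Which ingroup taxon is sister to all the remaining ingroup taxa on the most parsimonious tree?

Character polarity is set by the outgroup: the derived state is whichever differs from the outgroup's state, so for hollow quills, nictitating membrane, caudal autotomy, serrated mandibles the derived state is 'no', and for the remaining characters it is 'yes'.
hollow quills: derived state 'no' in Ichnilis only — an autapomorphy, so it tells us nothing about relationships among taxa.
nictitating membrane: derived state 'no' in Bryoilis and Platyura only — synapomorphy for {Bryoilis, Platyura}.
caudal autotomy (derived state 'no') is shared by all ingroup taxa — unites the whole ingroup.
Only Bryoilis, Ichnilis, and Platyura show the derived state 'yes' for enlarged canines, supporting them as a clade.
Only Bryoilis, Ichnilis, Lithion, and Platyura show the derived state 'no' for serrated mandibles, supporting them as a clade.
Most parsimonious ingroup topology: (((Ichnilis,(Platyura,Bryoilis)),Lithion),Ophiura).
Ophiura is sister to the clade containing all other ingroup taxa, so it is the earliest-diverging (most basal) ingroup lineage.

Ophiura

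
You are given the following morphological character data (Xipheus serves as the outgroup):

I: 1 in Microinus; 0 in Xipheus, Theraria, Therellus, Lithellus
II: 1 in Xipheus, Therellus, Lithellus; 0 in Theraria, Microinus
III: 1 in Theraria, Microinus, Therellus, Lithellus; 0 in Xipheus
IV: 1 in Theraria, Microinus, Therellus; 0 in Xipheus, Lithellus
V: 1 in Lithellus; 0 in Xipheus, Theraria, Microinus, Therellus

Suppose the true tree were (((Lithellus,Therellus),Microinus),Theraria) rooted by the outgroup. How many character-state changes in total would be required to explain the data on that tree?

7

Map each character onto (((Lithellus,Therellus),Microinus),Theraria) (rooted by Xipheus) and count the minimum state changes it requires (Fitch parsimony):
I: 1; II: 2; III: 1; IV: 2; V: 1.
Total tree length = 7.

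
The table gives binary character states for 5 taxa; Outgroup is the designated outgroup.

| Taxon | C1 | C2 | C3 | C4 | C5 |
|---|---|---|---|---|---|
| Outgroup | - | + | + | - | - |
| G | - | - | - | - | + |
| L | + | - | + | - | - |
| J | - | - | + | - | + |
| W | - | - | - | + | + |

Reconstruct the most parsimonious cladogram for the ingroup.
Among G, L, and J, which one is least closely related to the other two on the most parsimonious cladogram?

Character polarity is set by the outgroup: the derived state is whichever differs from the outgroup's state, so for C2, C3 the derived state is '-', and for the remaining characters it is '+'.
C1 (derived state '+') is unique to L (autapomorphy; uninformative for grouping).
C2 (derived state '-') is shared by all ingroup taxa — unites the whole ingroup.
C3: derived state '-' in G and W only — synapomorphy for {G, W}.
C4 (derived state '+') is unique to W (autapomorphy; uninformative for grouping).
Only G, J, and W show the derived state '+' for C5, supporting them as a clade.
Most parsimonious ingroup topology: (((G,W),J),L).
G and J share a more recent common ancestor with each other than either does with L, so L is the least closely related of the three.

L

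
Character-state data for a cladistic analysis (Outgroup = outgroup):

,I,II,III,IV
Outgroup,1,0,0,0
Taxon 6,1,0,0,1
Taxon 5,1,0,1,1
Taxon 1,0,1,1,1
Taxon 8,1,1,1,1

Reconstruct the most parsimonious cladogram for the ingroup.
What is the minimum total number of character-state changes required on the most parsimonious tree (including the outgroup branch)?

4

Character polarity is set by the outgroup: the derived state is whichever differs from the outgroup's state, so for I the derived state is '0', and for the remaining characters it is '1'.
I: derived state '0' in Taxon 1 only — an autapomorphy, so it tells us nothing about relationships among taxa.
II: derived state '1' in Taxon 1 and Taxon 8 only — synapomorphy for {Taxon 1, Taxon 8}.
III: derived state '1' in Taxon 1, Taxon 5, and Taxon 8 only — synapomorphy for {Taxon 1, Taxon 5, Taxon 8}.
All ingroup taxa share the derived state '1' for IV; it defines the ingroup but does not resolve relationships within it.
Most parsimonious ingroup topology: (Taxon 6,(Taxon 5,(Taxon 1,Taxon 8))).
Changes per character on this tree: I: 1; II: 1; III: 1; IV: 1.
Total = 4.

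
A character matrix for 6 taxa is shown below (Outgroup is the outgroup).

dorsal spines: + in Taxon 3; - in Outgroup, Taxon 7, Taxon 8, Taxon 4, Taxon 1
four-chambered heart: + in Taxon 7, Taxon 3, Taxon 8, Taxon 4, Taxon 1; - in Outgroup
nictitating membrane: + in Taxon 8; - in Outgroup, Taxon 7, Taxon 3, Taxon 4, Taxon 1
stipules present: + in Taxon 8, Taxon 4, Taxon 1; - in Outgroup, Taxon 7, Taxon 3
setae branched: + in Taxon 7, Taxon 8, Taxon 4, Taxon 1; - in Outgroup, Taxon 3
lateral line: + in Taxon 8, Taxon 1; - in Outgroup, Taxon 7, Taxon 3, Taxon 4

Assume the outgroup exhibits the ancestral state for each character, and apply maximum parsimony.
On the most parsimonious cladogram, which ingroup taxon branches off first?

The outgroup has state '-' for every character, so '+' is the derived state throughout.
dorsal spines: derived state '+' in Taxon 3 only — an autapomorphy, so it tells us nothing about relationships among taxa.
All ingroup taxa share the derived state '+' for four-chambered heart; it defines the ingroup but does not resolve relationships within it.
nictitating membrane (derived state '+') is unique to Taxon 8 (autapomorphy; uninformative for grouping).
stipules present: derived state '+' in Taxon 1, Taxon 4, and Taxon 8 only — synapomorphy for {Taxon 1, Taxon 4, Taxon 8}.
setae branched (derived state '+') is shared by Taxon 1, Taxon 4, Taxon 7, and Taxon 8 — a synapomorphy uniting that clade.
lateral line: derived state '+' in Taxon 1 and Taxon 8 only — synapomorphy for {Taxon 1, Taxon 8}.
Most parsimonious ingroup topology: ((Taxon 7,((Taxon 8,Taxon 1),Taxon 4)),Taxon 3).
Taxon 3 is sister to the clade containing all other ingroup taxa, so it is the earliest-diverging (most basal) ingroup lineage.

Taxon 3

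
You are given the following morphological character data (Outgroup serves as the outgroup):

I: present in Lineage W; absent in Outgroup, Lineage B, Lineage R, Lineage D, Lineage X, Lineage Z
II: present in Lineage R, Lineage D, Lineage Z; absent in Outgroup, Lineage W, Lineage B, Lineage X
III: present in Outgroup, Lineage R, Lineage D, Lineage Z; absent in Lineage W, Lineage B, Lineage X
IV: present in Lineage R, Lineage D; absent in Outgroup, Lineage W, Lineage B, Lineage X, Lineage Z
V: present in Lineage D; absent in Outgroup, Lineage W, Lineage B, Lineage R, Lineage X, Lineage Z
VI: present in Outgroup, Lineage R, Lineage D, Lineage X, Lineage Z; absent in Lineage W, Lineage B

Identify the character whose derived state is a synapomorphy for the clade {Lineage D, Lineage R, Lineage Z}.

II

Character polarity is set by the outgroup: the derived state is whichever differs from the outgroup's state, so for III, VI the derived state is 'absent', and for the remaining characters it is 'present'.
I: derived state 'present' in Lineage W only — an autapomorphy, so it tells us nothing about relationships among taxa.
II: derived state 'present' in Lineage D, Lineage R, and Lineage Z only — synapomorphy for {Lineage D, Lineage R, Lineage Z}.
III (derived state 'absent') is shared by Lineage B, Lineage W, and Lineage X — a synapomorphy uniting that clade.
Only Lineage D and Lineage R show the derived state 'present' for IV, supporting them as a clade.
V: derived state 'present' in Lineage D only — an autapomorphy, so it tells us nothing about relationships among taxa.
VI: derived state 'absent' in Lineage B and Lineage W only — synapomorphy for {Lineage B, Lineage W}.
Most parsimonious ingroup topology: (((Lineage W,Lineage B),Lineage X),((Lineage R,Lineage D),Lineage Z)).
The clade {Lineage D, Lineage R, Lineage Z} is supported by II: its derived state 'present' occurs in exactly those taxa and in no other taxon (including the outgroup).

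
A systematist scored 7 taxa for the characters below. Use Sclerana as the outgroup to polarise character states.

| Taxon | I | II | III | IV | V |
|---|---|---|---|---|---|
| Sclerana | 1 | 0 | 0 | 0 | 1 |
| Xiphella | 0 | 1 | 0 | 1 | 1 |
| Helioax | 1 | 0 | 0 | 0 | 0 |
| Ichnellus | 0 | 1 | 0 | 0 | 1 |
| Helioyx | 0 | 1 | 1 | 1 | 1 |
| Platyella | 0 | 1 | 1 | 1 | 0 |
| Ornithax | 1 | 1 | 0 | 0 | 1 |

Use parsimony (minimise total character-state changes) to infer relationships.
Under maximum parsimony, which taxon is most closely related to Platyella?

Helioyx

Character polarity is set by the outgroup: the derived state is whichever differs from the outgroup's state, so for I, V the derived state is '0', and for the remaining characters it is '1'.
I (derived state '0') is shared by Helioyx, Ichnellus, Platyella, and Xiphella — a synapomorphy uniting that clade.
II (derived state '1') is shared by Helioyx, Ichnellus, Ornithax, Platyella, and Xiphella — a synapomorphy uniting that clade.
Only Helioyx and Platyella show the derived state '1' for III, supporting them as a clade.
IV (derived state '1') is shared by Helioyx, Platyella, and Xiphella — a synapomorphy uniting that clade.
V (state '0') occurs in Helioax and Platyella but conflicts with the nesting implied by the other characters — most parsimoniously interpreted as homoplasy.
Most parsimonious ingroup topology: ((((Xiphella,(Helioyx,Platyella)),Ichnellus),Ornithax),Helioax).
Platyella and Helioyx form a cherry on this tree, so they are sister taxa.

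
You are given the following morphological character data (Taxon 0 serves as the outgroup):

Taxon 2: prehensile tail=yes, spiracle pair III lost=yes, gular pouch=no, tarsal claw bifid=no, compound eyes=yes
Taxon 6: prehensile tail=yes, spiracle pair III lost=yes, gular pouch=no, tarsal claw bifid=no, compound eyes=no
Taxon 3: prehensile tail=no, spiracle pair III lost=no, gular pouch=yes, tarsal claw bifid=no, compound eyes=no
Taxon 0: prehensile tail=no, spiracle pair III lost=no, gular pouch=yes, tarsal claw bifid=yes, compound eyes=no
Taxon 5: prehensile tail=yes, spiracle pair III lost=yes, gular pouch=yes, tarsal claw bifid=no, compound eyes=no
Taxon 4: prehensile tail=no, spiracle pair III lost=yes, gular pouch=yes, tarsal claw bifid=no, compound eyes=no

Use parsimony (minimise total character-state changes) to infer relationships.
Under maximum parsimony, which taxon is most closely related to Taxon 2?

Taxon 6

Character polarity is set by the outgroup: the derived state is whichever differs from the outgroup's state, so for gular pouch, tarsal claw bifid the derived state is 'no', and for the remaining characters it is 'yes'.
prehensile tail (derived state 'yes') is shared by Taxon 2, Taxon 5, and Taxon 6 — a synapomorphy uniting that clade.
spiracle pair III lost: derived state 'yes' in Taxon 2, Taxon 4, Taxon 5, and Taxon 6 only — synapomorphy for {Taxon 2, Taxon 4, Taxon 5, Taxon 6}.
gular pouch (derived state 'no') is shared by Taxon 2 and Taxon 6 — a synapomorphy uniting that clade.
All ingroup taxa share the derived state 'no' for tarsal claw bifid; it defines the ingroup but does not resolve relationships within it.
compound eyes (derived state 'yes') is unique to Taxon 2 (autapomorphy; uninformative for grouping).
Most parsimonious ingroup topology: (((Taxon 5,(Taxon 2,Taxon 6)),Taxon 4),Taxon 3).
Taxon 2 and Taxon 6 form a cherry on this tree, so they are sister taxa.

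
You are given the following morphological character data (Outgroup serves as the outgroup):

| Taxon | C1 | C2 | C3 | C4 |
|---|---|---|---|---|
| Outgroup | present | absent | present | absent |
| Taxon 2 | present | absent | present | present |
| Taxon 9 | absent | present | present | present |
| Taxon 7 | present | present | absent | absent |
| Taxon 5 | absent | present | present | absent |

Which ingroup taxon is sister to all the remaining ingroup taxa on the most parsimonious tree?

Character polarity is set by the outgroup: the derived state is whichever differs from the outgroup's state, so for C1, C3 the derived state is 'absent', and for the remaining characters it is 'present'.
C1: derived state 'absent' in Taxon 5 and Taxon 9 only — synapomorphy for {Taxon 5, Taxon 9}.
C2: derived state 'present' in Taxon 5, Taxon 7, and Taxon 9 only — synapomorphy for {Taxon 5, Taxon 7, Taxon 9}.
C3: derived state 'absent' in Taxon 7 only — an autapomorphy, so it tells us nothing about relationships among taxa.
C4 groups Taxon 2 and Taxon 9, which is incompatible with the clades supported by the remaining characters; treating it as convergent (homoplasy) costs fewer steps than any alternative tree.
Most parsimonious ingroup topology: (Taxon 2,((Taxon 9,Taxon 5),Taxon 7)).
Taxon 2 is sister to the clade containing all other ingroup taxa, so it is the earliest-diverging (most basal) ingroup lineage.

Taxon 2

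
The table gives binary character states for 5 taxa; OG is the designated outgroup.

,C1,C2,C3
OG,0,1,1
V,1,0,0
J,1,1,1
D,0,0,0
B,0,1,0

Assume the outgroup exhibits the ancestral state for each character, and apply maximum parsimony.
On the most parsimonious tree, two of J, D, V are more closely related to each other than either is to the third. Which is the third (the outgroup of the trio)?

Character polarity is set by the outgroup: the derived state is whichever differs from the outgroup's state, so for C2, C3 the derived state is '0', and for the remaining characters it is '1'.
C1 groups J and V, which is incompatible with the clades supported by the remaining characters; treating it as convergent (homoplasy) costs fewer steps than any alternative tree.
C2: derived state '0' in D and V only — synapomorphy for {D, V}.
Only B, D, and V show the derived state '0' for C3, supporting them as a clade.
Most parsimonious ingroup topology: (((V,D),B),J).
V and D share a more recent common ancestor with each other than either does with J, so J is the least closely related of the three.

J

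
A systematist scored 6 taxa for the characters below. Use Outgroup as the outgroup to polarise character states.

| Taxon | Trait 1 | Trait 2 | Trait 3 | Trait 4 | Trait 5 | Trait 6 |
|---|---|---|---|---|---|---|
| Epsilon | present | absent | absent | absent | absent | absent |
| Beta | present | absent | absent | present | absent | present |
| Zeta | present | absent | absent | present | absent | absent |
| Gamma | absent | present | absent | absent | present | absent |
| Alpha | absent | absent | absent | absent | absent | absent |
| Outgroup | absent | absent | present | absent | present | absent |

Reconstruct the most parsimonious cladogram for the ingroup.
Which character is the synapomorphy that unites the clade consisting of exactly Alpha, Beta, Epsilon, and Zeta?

Trait 5

Character polarity is set by the outgroup: the derived state is whichever differs from the outgroup's state, so for Trait 3, Trait 5 the derived state is 'absent', and for the remaining characters it is 'present'.
Trait 1 (derived state 'present') is shared by Beta, Epsilon, and Zeta — a synapomorphy uniting that clade.
Trait 2 (derived state 'present') is unique to Gamma (autapomorphy; uninformative for grouping).
Trait 3 (derived state 'absent') is shared by all ingroup taxa — unites the whole ingroup.
Trait 4 (derived state 'present') is shared by Beta and Zeta — a synapomorphy uniting that clade.
Trait 5 (derived state 'absent') is shared by Alpha, Beta, Epsilon, and Zeta — a synapomorphy uniting that clade.
Trait 6: derived state 'present' in Beta only — an autapomorphy, so it tells us nothing about relationships among taxa.
Most parsimonious ingroup topology: ((((Zeta,Beta),Epsilon),Alpha),Gamma).
The clade {Alpha, Beta, Epsilon, Zeta} is supported by Trait 5: its derived state 'absent' occurs in exactly those taxa and in no other taxon (including the outgroup).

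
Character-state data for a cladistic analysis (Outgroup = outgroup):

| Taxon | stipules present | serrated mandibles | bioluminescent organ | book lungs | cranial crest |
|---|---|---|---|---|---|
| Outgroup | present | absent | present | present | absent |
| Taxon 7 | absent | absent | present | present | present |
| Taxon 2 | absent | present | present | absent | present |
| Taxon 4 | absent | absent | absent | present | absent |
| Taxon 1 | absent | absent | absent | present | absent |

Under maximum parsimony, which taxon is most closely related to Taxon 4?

Taxon 1

Character polarity is set by the outgroup: the derived state is whichever differs from the outgroup's state, so for stipules present, bioluminescent organ, book lungs the derived state is 'absent', and for the remaining characters it is 'present'.
stipules present (derived state 'absent') is shared by all ingroup taxa — unites the whole ingroup.
serrated mandibles: derived state 'present' in Taxon 2 only — an autapomorphy, so it tells us nothing about relationships among taxa.
bioluminescent organ (derived state 'absent') is shared by Taxon 1 and Taxon 4 — a synapomorphy uniting that clade.
book lungs: derived state 'absent' in Taxon 2 only — an autapomorphy, so it tells us nothing about relationships among taxa.
cranial crest: derived state 'present' in Taxon 2 and Taxon 7 only — synapomorphy for {Taxon 2, Taxon 7}.
Most parsimonious ingroup topology: ((Taxon 7,Taxon 2),(Taxon 4,Taxon 1)).
Taxon 4 and Taxon 1 form a cherry on this tree, so they are sister taxa.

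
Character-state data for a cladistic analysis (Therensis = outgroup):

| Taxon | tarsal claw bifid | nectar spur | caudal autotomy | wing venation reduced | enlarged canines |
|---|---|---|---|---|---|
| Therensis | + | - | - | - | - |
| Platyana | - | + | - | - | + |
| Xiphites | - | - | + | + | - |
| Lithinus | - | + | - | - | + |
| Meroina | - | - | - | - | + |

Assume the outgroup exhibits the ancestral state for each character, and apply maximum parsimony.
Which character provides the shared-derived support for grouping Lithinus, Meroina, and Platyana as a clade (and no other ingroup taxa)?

Character polarity is set by the outgroup: the derived state is whichever differs from the outgroup's state, so for tarsal claw bifid the derived state is '-', and for the remaining characters it is '+'.
tarsal claw bifid (derived state '-') is shared by all ingroup taxa — unites the whole ingroup.
Only Lithinus and Platyana show the derived state '+' for nectar spur, supporting them as a clade.
caudal autotomy: derived state '+' in Xiphites only — an autapomorphy, so it tells us nothing about relationships among taxa.
wing venation reduced (derived state '+') is unique to Xiphites (autapomorphy; uninformative for grouping).
enlarged canines: derived state '+' in Lithinus, Meroina, and Platyana only — synapomorphy for {Lithinus, Meroina, Platyana}.
Most parsimonious ingroup topology: (((Platyana,Lithinus),Meroina),Xiphites).
The clade {Lithinus, Meroina, Platyana} is supported by enlarged canines: its derived state '+' occurs in exactly those taxa and in no other taxon (including the outgroup).

enlarged canines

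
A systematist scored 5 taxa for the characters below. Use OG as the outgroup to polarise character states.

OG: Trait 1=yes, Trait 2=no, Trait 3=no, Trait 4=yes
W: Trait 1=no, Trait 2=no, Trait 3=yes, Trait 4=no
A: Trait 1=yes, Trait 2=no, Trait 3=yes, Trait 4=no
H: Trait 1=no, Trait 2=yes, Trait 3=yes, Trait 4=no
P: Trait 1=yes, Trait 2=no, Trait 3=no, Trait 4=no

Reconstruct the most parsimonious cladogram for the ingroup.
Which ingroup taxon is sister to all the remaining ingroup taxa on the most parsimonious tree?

P

Character polarity is set by the outgroup: the derived state is whichever differs from the outgroup's state, so for Trait 1, Trait 4 the derived state is 'no', and for the remaining characters it is 'yes'.
Trait 1: derived state 'no' in H and W only — synapomorphy for {H, W}.
Trait 2: derived state 'yes' in H only — an autapomorphy, so it tells us nothing about relationships among taxa.
Trait 3: derived state 'yes' in A, H, and W only — synapomorphy for {A, H, W}.
All ingroup taxa share the derived state 'no' for Trait 4; it defines the ingroup but does not resolve relationships within it.
Most parsimonious ingroup topology: (((W,H),A),P).
P is sister to the clade containing all other ingroup taxa, so it is the earliest-diverging (most basal) ingroup lineage.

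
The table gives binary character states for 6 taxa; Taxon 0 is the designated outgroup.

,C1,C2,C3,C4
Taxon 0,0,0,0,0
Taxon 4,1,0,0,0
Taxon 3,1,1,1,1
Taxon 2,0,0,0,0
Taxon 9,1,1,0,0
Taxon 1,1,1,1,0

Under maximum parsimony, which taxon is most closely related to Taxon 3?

Taxon 1

The outgroup has state '0' for every character, so '1' is the derived state throughout.
C1: derived state '1' in Taxon 1, Taxon 3, Taxon 4, and Taxon 9 only — synapomorphy for {Taxon 1, Taxon 3, Taxon 4, Taxon 9}.
C2 (derived state '1') is shared by Taxon 1, Taxon 3, and Taxon 9 — a synapomorphy uniting that clade.
C3: derived state '1' in Taxon 1 and Taxon 3 only — synapomorphy for {Taxon 1, Taxon 3}.
C4: derived state '1' in Taxon 3 only — an autapomorphy, so it tells us nothing about relationships among taxa.
Most parsimonious ingroup topology: ((Taxon 4,((Taxon 3,Taxon 1),Taxon 9)),Taxon 2).
Taxon 3 and Taxon 1 form a cherry on this tree, so they are sister taxa.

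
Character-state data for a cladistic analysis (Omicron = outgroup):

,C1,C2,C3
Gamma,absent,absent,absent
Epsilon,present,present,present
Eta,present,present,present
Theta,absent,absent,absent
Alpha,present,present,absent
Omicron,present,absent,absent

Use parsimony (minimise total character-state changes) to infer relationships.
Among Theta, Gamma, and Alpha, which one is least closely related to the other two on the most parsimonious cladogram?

Character polarity is set by the outgroup: the derived state is whichever differs from the outgroup's state, so for C1 the derived state is 'absent', and for the remaining characters it is 'present'.
Only Gamma and Theta show the derived state 'absent' for C1, supporting them as a clade.
C2 (derived state 'present') is shared by Alpha, Epsilon, and Eta — a synapomorphy uniting that clade.
C3 (derived state 'present') is shared by Epsilon and Eta — a synapomorphy uniting that clade.
Most parsimonious ingroup topology: ((Gamma,Theta),(Alpha,(Eta,Epsilon))).
Theta and Gamma share a more recent common ancestor with each other than either does with Alpha, so Alpha is the least closely related of the three.

Alpha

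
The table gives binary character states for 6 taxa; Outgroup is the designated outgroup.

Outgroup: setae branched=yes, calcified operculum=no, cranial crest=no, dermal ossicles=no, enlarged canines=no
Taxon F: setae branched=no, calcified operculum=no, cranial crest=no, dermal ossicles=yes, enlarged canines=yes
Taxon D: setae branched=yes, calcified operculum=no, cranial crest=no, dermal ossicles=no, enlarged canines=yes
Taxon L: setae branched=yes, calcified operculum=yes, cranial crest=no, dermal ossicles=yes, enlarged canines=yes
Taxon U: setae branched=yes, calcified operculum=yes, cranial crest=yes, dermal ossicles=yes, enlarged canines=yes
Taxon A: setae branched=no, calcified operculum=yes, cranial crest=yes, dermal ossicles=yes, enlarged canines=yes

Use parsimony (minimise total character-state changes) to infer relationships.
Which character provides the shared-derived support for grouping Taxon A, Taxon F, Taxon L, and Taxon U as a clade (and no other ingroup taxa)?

Character polarity is set by the outgroup: the derived state is whichever differs from the outgroup's state, so for setae branched the derived state is 'no', and for the remaining characters it is 'yes'.
setae branched groups Taxon A and Taxon F, which is incompatible with the clades supported by the remaining characters; treating it as convergent (homoplasy) costs fewer steps than any alternative tree.
calcified operculum (derived state 'yes') is shared by Taxon A, Taxon L, and Taxon U — a synapomorphy uniting that clade.
Only Taxon A and Taxon U show the derived state 'yes' for cranial crest, supporting them as a clade.
Only Taxon A, Taxon F, Taxon L, and Taxon U show the derived state 'yes' for dermal ossicles, supporting them as a clade.
enlarged canines (derived state 'yes') is shared by all ingroup taxa — unites the whole ingroup.
Most parsimonious ingroup topology: ((Taxon F,(Taxon L,(Taxon U,Taxon A))),Taxon D).
The clade {Taxon A, Taxon F, Taxon L, Taxon U} is supported by dermal ossicles: its derived state 'yes' occurs in exactly those taxa and in no other taxon (including the outgroup).

dermal ossicles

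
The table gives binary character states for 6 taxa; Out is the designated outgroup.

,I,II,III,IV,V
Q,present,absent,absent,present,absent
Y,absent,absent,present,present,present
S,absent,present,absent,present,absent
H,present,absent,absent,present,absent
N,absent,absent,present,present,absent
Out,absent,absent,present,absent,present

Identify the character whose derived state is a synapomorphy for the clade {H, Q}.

Character polarity is set by the outgroup: the derived state is whichever differs from the outgroup's state, so for III, V the derived state is 'absent', and for the remaining characters it is 'present'.
I (derived state 'present') is shared by H and Q — a synapomorphy uniting that clade.
II: derived state 'present' in S only — an autapomorphy, so it tells us nothing about relationships among taxa.
III (derived state 'absent') is shared by H, Q, and S — a synapomorphy uniting that clade.
All ingroup taxa share the derived state 'present' for IV; it defines the ingroup but does not resolve relationships within it.
Only H, N, Q, and S show the derived state 'absent' for V, supporting them as a clade.
Most parsimonious ingroup topology: (((S,(Q,H)),N),Y).
The clade {H, Q} is supported by I: its derived state 'present' occurs in exactly those taxa and in no other taxon (including the outgroup).

I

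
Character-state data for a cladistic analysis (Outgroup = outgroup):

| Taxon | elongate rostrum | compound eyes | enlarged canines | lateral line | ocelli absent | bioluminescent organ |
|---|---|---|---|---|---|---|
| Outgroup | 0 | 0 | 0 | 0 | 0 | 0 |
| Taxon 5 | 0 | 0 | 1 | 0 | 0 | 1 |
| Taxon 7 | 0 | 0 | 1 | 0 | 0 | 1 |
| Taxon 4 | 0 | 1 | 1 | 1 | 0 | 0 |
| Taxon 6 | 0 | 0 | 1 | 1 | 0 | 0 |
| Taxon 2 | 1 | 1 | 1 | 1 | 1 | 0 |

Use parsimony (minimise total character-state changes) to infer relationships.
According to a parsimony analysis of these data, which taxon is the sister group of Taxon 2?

Taxon 4

The outgroup has state '0' for every character, so '1' is the derived state throughout.
elongate rostrum: derived state '1' in Taxon 2 only — an autapomorphy, so it tells us nothing about relationships among taxa.
compound eyes (derived state '1') is shared by Taxon 2 and Taxon 4 — a synapomorphy uniting that clade.
All ingroup taxa share the derived state '1' for enlarged canines; it defines the ingroup but does not resolve relationships within it.
lateral line: derived state '1' in Taxon 2, Taxon 4, and Taxon 6 only — synapomorphy for {Taxon 2, Taxon 4, Taxon 6}.
ocelli absent: derived state '1' in Taxon 2 only — an autapomorphy, so it tells us nothing about relationships among taxa.
bioluminescent organ: derived state '1' in Taxon 5 and Taxon 7 only — synapomorphy for {Taxon 5, Taxon 7}.
Most parsimonious ingroup topology: ((Taxon 5,Taxon 7),((Taxon 4,Taxon 2),Taxon 6)).
Taxon 2 and Taxon 4 form a cherry on this tree, so they are sister taxa.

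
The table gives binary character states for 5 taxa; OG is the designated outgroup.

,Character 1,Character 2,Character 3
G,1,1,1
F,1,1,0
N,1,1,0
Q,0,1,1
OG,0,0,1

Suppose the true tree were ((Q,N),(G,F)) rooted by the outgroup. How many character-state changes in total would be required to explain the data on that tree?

5

Map each character onto ((Q,N),(G,F)) (rooted by OG) and count the minimum state changes it requires (Fitch parsimony):
Character 1: 2; Character 2: 1; Character 3: 2.
Total tree length = 5.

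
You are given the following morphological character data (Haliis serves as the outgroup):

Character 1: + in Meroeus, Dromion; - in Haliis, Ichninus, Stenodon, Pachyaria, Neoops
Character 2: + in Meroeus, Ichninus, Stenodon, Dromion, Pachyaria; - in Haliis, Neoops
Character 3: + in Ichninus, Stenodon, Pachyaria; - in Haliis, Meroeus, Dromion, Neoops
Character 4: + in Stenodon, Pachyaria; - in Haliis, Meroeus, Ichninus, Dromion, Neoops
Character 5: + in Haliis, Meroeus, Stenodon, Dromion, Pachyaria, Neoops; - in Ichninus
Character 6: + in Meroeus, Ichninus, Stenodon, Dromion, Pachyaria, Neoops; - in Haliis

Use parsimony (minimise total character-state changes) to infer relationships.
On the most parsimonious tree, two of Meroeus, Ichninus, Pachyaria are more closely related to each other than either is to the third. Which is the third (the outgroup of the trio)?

Meroeus

Character polarity is set by the outgroup: the derived state is whichever differs from the outgroup's state, so for Character 5 the derived state is '-', and for the remaining characters it is '+'.
Character 1 (derived state '+') is shared by Dromion and Meroeus — a synapomorphy uniting that clade.
Only Dromion, Ichninus, Meroeus, Pachyaria, and Stenodon show the derived state '+' for Character 2, supporting them as a clade.
Only Ichninus, Pachyaria, and Stenodon show the derived state '+' for Character 3, supporting them as a clade.
Character 4 (derived state '+') is shared by Pachyaria and Stenodon — a synapomorphy uniting that clade.
Character 5: derived state '-' in Ichninus only — an autapomorphy, so it tells us nothing about relationships among taxa.
All ingroup taxa share the derived state '+' for Character 6; it defines the ingroup but does not resolve relationships within it.
Most parsimonious ingroup topology: (((Meroeus,Dromion),(Ichninus,(Stenodon,Pachyaria))),Neoops).
Pachyaria and Ichninus share a more recent common ancestor with each other than either does with Meroeus, so Meroeus is the least closely related of the three.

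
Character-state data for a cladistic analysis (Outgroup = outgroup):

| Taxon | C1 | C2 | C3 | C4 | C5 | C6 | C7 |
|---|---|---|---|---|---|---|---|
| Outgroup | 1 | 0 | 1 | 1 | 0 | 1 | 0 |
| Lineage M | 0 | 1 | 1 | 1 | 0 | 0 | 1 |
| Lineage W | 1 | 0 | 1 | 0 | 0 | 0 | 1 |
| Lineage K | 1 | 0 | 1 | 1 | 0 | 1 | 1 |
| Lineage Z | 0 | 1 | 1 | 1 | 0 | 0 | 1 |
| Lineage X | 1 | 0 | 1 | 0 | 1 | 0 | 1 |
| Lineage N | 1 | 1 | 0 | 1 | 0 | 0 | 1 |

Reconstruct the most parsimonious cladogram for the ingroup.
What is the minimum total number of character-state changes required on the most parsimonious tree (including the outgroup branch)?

7

Character polarity is set by the outgroup: the derived state is whichever differs from the outgroup's state, so for C1, C3, C4, C6 the derived state is '0', and for the remaining characters it is '1'.
C1: derived state '0' in Lineage M and Lineage Z only — synapomorphy for {Lineage M, Lineage Z}.
C2 (derived state '1') is shared by Lineage M, Lineage N, and Lineage Z — a synapomorphy uniting that clade.
C3 (derived state '0') is unique to Lineage N (autapomorphy; uninformative for grouping).
Only Lineage W and Lineage X show the derived state '0' for C4, supporting them as a clade.
C5 (derived state '1') is unique to Lineage X (autapomorphy; uninformative for grouping).
Only Lineage M, Lineage N, Lineage W, Lineage X, and Lineage Z show the derived state '0' for C6, supporting them as a clade.
C7 (derived state '1') is shared by all ingroup taxa — unites the whole ingroup.
Most parsimonious ingroup topology: ((((Lineage M,Lineage Z),Lineage N),(Lineage W,Lineage X)),Lineage K).
Changes per character on this tree: C1: 1; C2: 1; C3: 1; C4: 1; C5: 1; C6: 1; C7: 1.
Total = 7.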